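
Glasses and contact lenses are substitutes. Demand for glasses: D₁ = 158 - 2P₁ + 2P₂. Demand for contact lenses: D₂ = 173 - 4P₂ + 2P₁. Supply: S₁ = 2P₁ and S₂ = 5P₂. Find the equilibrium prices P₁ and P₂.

P₁ = 55.25, P₂ = 31.5

Market 1: 158 - 2P₁ + 2P₂ = 2P₁ → 4P₁ - 2P₂ = 158.
Market 2: 9P₂ - 2P₁ = 173.
Eliminating P₂: 9×(1) + 2×(2) gives 32P₁ = 1768, so P₁ = 55.25.
Back-substitute into (2): P₂ = (173 + 2×55.25) / 9 = 31.5.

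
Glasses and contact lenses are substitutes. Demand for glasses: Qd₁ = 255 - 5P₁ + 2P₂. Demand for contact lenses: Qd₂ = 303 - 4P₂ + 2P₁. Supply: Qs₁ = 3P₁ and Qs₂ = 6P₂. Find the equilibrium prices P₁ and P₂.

P₁ = 789/19, P₂ = 1467/38

Market 1: 255 - 5P₁ + 2P₂ = 3P₁ → 8P₁ - 2P₂ = 255.
Market 2: 10P₂ - 2P₁ = 303.
Eliminating P₂: 10×(1) + 2×(2) gives 76P₁ = 3156, so P₁ = 789/19.
Back-substitute into (2): P₂ = (303 + 2×789/19) / 10 = 1467/38.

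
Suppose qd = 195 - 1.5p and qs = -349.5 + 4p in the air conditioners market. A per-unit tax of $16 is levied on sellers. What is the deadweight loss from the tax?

Deadweight loss = 1536/11

Pre-tax equilibrium: p* = 99, q* = 46.5.
Tax on sellers shifts supply to qs = -349.5 + 4(p − 16) = -413.5 + 4p.
195 - 1.5p = -413.5 + 4p gives buyer price pb = 1217/11; sellers receive ps = 1217/11 − 16 = 1041/11.
New quantity: q = 195 − 1.5(1217/11) = 639/22.
DWL = ½ × 16 × (46.5 − 639/22) = 1536/11.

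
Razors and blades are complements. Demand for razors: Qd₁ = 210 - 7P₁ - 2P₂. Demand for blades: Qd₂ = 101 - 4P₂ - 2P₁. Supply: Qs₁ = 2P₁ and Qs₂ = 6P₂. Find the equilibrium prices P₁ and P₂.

P₁ = 949/43, P₂ = 489/86

Market 1: 210 - 7P₁ - 2P₂ = 2P₁ → 9P₁ + 2P₂ = 210.
Market 2: 10P₂ + 2P₁ = 101.
Eliminating P₂: 10×(1) − 2×(2) gives 86P₁ = 1898, so P₁ = 949/43.
Back-substitute into (2): P₂ = (101 − 2×949/43) / 10 = 489/86.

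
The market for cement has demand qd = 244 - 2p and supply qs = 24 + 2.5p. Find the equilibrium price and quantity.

p* = 440/9, q* = 1316/9

Set qd = qs: 244 - 2p = 24 + 2.5p.
220 = 4.5p, so p* = 440/9.
q* = 244 − 2(440/9) = 1316/9.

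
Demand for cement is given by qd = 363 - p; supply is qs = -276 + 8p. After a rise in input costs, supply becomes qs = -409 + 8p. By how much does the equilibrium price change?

Original equilibrium: p* = 71, q* = 292.
New equilibrium: 363 - p = -409 + 8p, so 772 = 9p and p' = 772/9; q' = 363 − 1(772/9) = 2495/9.
Change in price: 772/9 − 71 = 133/9.

Δp = 133/9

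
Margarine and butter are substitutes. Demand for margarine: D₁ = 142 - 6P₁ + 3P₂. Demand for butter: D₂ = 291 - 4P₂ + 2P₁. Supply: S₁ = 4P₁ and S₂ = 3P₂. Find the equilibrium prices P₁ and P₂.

P₁ = 29.171875, P₂ = 49.90625

Market 1: 142 - 6P₁ + 3P₂ = 4P₁ → 10P₁ - 3P₂ = 142.
Market 2: 7P₂ - 2P₁ = 291.
Eliminating P₂: 7×(1) + 3×(2) gives 64P₁ = 1867, so P₁ = 29.171875.
Back-substitute into (2): P₂ = (291 + 2×29.171875) / 7 = 49.90625.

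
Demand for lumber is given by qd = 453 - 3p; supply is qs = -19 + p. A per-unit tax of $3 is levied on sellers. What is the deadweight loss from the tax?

Deadweight loss = 3.375

Pre-tax equilibrium: p* = 118, q* = 99.
Tax on sellers shifts supply to qs = -19 + 1(p − 3) = -22 + p.
453 - 3p = -22 + p gives buyer price pb = 118.75; sellers receive ps = 118.75 − 3 = 115.75.
New quantity: q = 453 − 3(118.75) = 96.75.
DWL = ½ × 3 × (99 − 96.75) = 3.375.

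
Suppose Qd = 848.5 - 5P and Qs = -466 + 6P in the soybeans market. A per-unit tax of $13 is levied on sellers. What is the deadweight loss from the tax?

Pre-tax equilibrium: P* = 119.5, Q* = 251.
Tax on sellers shifts supply to Qs = -466 + 6(P − 13) = -544 + 6P.
848.5 - 5P = -544 + 6P gives buyer price Pb = 2785/22; sellers receive Ps = 2785/22 − 13 = 2499/22.
New quantity: Q = 848.5 − 5(2785/22) = 2371/11.
DWL = ½ × 13 × (251 − 2371/11) = 2535/11.

Deadweight loss = 2535/11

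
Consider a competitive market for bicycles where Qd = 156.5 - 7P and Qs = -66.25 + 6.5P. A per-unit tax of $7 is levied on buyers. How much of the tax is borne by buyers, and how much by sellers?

Pre-tax equilibrium: P* = 16.5, Q* = 41.
Tax on buyers shifts demand to Qd = 156.5 − 7(P + 7) = 107.5 - 7P.
107.5 - 7P = -66.25 + 6.5P gives seller price Ps = 695/54; buyers pay Pb = 695/54 + 7 = 1073/54.
New quantity: Q = 156.5 − 7(1073/54) = 470/27.
Buyer burden = 1073/54 − 16.5 = 91/27; seller burden = 16.5 − 695/54 = 98/27.

Buyers bear 91/27, sellers bear 98/27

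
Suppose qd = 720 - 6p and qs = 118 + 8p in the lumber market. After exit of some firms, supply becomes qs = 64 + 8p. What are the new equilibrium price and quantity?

Original equilibrium: p* = 43, q* = 462.
New equilibrium: 720 - 6p = 64 + 8p, so 656 = 14p and p' = 328/7; q' = 720 − 6(328/7) = 3072/7.

p' = 328/7, q' = 3072/7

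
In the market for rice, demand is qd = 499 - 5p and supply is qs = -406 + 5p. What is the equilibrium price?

Set qd = qs: 499 - 5p = -406 + 5p.
905 = 10p, so p* = 90.5.
q* = 499 − 5(90.5) = 46.5.

p* = 90.5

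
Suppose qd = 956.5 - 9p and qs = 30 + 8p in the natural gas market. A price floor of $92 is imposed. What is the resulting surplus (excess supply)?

Equilibrium price would be p* = 54.5, so the floor at 92 binds.
At p = 92: qd = 128.5, qs = 766.
Surplus = 766 − 128.5 = 637.5.

Surplus = 637.5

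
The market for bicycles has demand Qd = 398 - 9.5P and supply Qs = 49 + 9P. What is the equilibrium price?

P* = 698/37

Set Qd = Qs: 398 - 9.5P = 49 + 9P.
349 = 18.5P, so P* = 698/37.
Q* = 398 − 9.5(698/37) = 8095/37.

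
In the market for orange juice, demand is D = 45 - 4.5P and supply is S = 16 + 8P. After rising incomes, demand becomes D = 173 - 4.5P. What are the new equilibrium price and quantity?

P' = 12.56, Q' = 116.48

Original equilibrium: P* = 2.32, Q* = 34.56.
New equilibrium: 173 - 4.5P = 16 + 8P, so 157 = 12.5P and P' = 12.56; Q' = 173 − 4.5(12.56) = 116.48.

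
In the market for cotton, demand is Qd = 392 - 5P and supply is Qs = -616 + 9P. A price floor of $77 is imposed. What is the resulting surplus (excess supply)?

Equilibrium price would be P* = 72, so the floor at 77 binds.
At P = 77: Qd = 7, Qs = 77.
Surplus = 77 − 7 = 70.

Surplus = 70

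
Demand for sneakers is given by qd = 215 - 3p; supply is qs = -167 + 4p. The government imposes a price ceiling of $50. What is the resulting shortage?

Equilibrium price would be p* = 382/7, so the ceiling at 50 binds.
At p = 50: qd = 215 − 3(50) = 65, qs = -167 + 4(50) = 33.
Shortage = 65 − 33 = 32.

Shortage = 32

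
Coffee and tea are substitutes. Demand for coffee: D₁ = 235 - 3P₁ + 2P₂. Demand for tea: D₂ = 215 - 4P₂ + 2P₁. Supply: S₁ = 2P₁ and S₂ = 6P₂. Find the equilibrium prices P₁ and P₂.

Market 1: 235 - 3P₁ + 2P₂ = 2P₁ → 5P₁ - 2P₂ = 235.
Market 2: 10P₂ - 2P₁ = 215.
Eliminating P₂: 10×(1) + 2×(2) gives 46P₁ = 2780, so P₁ = 1390/23.
Back-substitute into (2): P₂ = (215 + 2×1390/23) / 10 = 1545/46.

P₁ = 1390/23, P₂ = 1545/46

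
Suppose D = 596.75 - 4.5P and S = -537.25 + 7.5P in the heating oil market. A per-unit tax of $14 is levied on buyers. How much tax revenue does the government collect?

Pre-tax equilibrium: P* = 94.5, Q* = 171.5.
Tax on buyers shifts demand to D = 596.75 − 4.5(P + 14) = 533.75 - 4.5P.
533.75 - 4.5P = -537.25 + 7.5P gives seller price Ps = 89.25; buyers pay Pb = 89.25 + 14 = 103.25.
New quantity: Q = 596.75 − 4.5(103.25) = 132.125.
Revenue = 14 × 132.125 = 1849.75.

Tax revenue = 1849.75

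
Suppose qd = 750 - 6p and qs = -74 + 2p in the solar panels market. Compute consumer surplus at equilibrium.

Equilibrium: 750 - 6p = -74 + 2p gives p* = 103, q* = 132.
Demand choke price (qd = 0): p = 125.
CS = ½(125 − 103)(132) = 1452.

Consumer surplus = 1452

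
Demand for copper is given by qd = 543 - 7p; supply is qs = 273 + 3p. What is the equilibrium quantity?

Set qd = qs: 543 - 7p = 273 + 3p.
270 = 10p, so p* = 27.
q* = 543 − 7(27) = 354.

q* = 354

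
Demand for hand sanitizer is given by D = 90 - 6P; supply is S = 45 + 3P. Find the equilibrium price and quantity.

Set D = S: 90 - 6P = 45 + 3P.
45 = 9P, so P* = 5.
Q* = 90 − 6(5) = 60.

P* = 5, Q* = 60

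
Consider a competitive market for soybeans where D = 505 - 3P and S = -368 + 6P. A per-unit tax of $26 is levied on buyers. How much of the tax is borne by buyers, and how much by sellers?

Buyers bear 52/3, sellers bear 26/3

Pre-tax equilibrium: P* = 97, Q* = 214.
Tax on buyers shifts demand to D = 505 − 3(P + 26) = 427 - 3P.
427 - 3P = -368 + 6P gives seller price Ps = 265/3; buyers pay Pb = 265/3 + 26 = 343/3.
New quantity: Q = 505 − 3(343/3) = 162.
Buyer burden = 343/3 − 97 = 52/3; seller burden = 97 − 265/3 = 26/3.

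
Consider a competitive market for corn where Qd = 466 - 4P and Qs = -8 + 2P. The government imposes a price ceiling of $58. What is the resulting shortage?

Shortage = 126

Equilibrium price would be P* = 79, so the ceiling at 58 binds.
At P = 58: Qd = 466 − 4(58) = 234, Qs = -8 + 2(58) = 108.
Shortage = 234 − 108 = 126.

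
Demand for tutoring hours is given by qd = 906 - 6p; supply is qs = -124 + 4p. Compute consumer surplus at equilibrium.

Consumer surplus = 6912

Equilibrium: 906 - 6p = -124 + 4p gives p* = 103, q* = 288.
Demand choke price (qd = 0): p = 151.
CS = ½(151 − 103)(288) = 6912.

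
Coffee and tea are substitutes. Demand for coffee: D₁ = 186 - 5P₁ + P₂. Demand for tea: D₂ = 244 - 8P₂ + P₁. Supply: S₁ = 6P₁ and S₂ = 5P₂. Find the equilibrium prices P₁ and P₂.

Market 1: 186 - 5P₁ + P₂ = 6P₁ → 11P₁ - P₂ = 186.
Market 2: 13P₂ - P₁ = 244.
Eliminating P₂: 13×(1) + 1×(2) gives 142P₁ = 2662, so P₁ = 1331/71.
Back-substitute into (2): P₂ = (244 + 1×1331/71) / 13 = 1435/71.

P₁ = 1331/71, P₂ = 1435/71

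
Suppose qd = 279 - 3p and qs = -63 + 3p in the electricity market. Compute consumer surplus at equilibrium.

Equilibrium: 279 - 3p = -63 + 3p gives p* = 57, q* = 108.
Demand choke price (qd = 0): p = 93.
CS = ½(93 − 57)(108) = 1944.

Consumer surplus = 1944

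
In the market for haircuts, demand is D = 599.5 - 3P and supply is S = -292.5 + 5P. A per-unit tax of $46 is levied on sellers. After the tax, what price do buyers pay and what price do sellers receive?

Buyers pay $140.25, sellers receive $94.25

Pre-tax equilibrium: P* = 111.5, Q* = 265.
Tax on sellers shifts supply to S = -292.5 + 5(P − 46) = -522.5 + 5P.
599.5 - 3P = -522.5 + 5P gives buyer price Pb = 140.25; sellers receive Ps = 140.25 − 46 = 94.25.
New quantity: Q = 599.5 − 3(140.25) = 178.75.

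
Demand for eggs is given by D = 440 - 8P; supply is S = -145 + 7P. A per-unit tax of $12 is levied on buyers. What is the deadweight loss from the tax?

Pre-tax equilibrium: P* = 39, Q* = 128.
Tax on buyers shifts demand to D = 440 − 8(P + 12) = 344 - 8P.
344 - 8P = -145 + 7P gives seller price Ps = 32.6; buyers pay Pb = 32.6 + 12 = 44.6.
New quantity: Q = 440 − 8(44.6) = 83.2.
DWL = ½ × 12 × (128 − 83.2) = 268.8.

Deadweight loss = 268.8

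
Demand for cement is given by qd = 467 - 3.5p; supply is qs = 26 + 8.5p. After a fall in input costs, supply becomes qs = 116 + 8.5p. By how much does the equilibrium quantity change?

Δq = 26.25

Original equilibrium: p* = 36.75, q* = 338.375.
New equilibrium: 467 - 3.5p = 116 + 8.5p, so 351 = 12p and p' = 29.25; q' = 467 − 3.5(29.25) = 364.625.
Change in quantity: 364.625 − 338.375 = 26.25.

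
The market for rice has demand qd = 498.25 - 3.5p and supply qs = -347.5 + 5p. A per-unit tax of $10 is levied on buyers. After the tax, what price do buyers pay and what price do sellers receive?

Pre-tax equilibrium: p* = 99.5, q* = 150.
Tax on buyers shifts demand to qd = 498.25 − 3.5(p + 10) = 463.25 - 3.5p.
463.25 - 3.5p = -347.5 + 5p gives seller price ps = 3243/34; buyers pay pb = 3243/34 + 10 = 3583/34.
New quantity: q = 498.25 − 3.5(3583/34) = 2200/17.

Buyers pay 3583/34, sellers receive 3243/34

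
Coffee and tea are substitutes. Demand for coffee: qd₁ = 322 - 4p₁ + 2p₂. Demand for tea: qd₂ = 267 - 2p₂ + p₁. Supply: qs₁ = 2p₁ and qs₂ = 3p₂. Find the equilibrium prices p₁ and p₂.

Market 1: 322 - 4p₁ + 2p₂ = 2p₁ → 6p₁ - 2p₂ = 322.
Market 2: 5p₂ - p₁ = 267.
Eliminating p₂: 5×(1) + 2×(2) gives 28p₁ = 2144, so p₁ = 536/7.
Back-substitute into (2): p₂ = (267 + 1×536/7) / 5 = 481/7.

p₁ = 536/7, p₂ = 481/7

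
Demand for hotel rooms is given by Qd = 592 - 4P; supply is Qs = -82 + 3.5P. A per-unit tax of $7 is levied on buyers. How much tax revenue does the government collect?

Tax revenue = 23044/15

Pre-tax equilibrium: P* = 1348/15, Q* = 3488/15.
Tax on buyers shifts demand to Qd = 592 − 4(P + 7) = 564 - 4P.
564 - 4P = -82 + 3.5P gives seller price Ps = 1292/15; buyers pay Pb = 1292/15 + 7 = 1397/15.
New quantity: Q = 592 − 4(1397/15) = 3292/15.
Revenue = 7 × 3292/15 = 23044/15.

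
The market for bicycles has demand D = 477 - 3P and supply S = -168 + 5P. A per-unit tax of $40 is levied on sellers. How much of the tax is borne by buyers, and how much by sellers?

Buyers bear $25, sellers bear $15

Pre-tax equilibrium: P* = 80.625, Q* = 235.125.
Tax on sellers shifts supply to S = -168 + 5(P − 40) = -368 + 5P.
477 - 3P = -368 + 5P gives buyer price Pb = 105.625; sellers receive Ps = 105.625 − 40 = 65.625.
New quantity: Q = 477 − 3(105.625) = 160.125.
Buyer burden = 105.625 − 80.625 = 25; seller burden = 80.625 − 65.625 = 15.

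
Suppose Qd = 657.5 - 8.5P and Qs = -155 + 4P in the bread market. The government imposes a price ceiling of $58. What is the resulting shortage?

Equilibrium price would be P* = 65, so the ceiling at 58 binds.
At P = 58: Qd = 657.5 − 8.5(58) = 164.5, Qs = -155 + 4(58) = 77.
Shortage = 164.5 − 77 = 87.5.

Shortage = 87.5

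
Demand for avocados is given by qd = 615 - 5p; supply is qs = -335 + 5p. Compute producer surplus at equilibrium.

Equilibrium: 615 - 5p = -335 + 5p gives p* = 95, q* = 140.
Supply starts at p = 67 (where qs = 0).
PS = ½(95 − 67)(140) = 1960.

Producer surplus = 1960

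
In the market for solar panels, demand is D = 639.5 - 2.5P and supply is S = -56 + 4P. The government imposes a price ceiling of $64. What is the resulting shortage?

Equilibrium price would be P* = 107, so the ceiling at 64 binds.
At P = 64: D = 639.5 − 2.5(64) = 479.5, S = -56 + 4(64) = 200.
Shortage = 479.5 − 200 = 279.5.

Shortage = 279.5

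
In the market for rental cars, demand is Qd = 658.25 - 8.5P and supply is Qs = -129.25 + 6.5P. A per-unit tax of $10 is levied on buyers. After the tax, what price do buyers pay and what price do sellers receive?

Pre-tax equilibrium: P* = 52.5, Q* = 212.
Tax on buyers shifts demand to Qd = 658.25 − 8.5(P + 10) = 573.25 - 8.5P.
573.25 - 8.5P = -129.25 + 6.5P gives seller price Ps = 281/6; buyers pay Pb = 281/6 + 10 = 341/6.
New quantity: Q = 658.25 − 8.5(341/6) = 1051/6.

Buyers pay 341/6, sellers receive 281/6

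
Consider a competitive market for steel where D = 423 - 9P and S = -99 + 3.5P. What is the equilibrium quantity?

Q* = 47.16

Set D = S: 423 - 9P = -99 + 3.5P.
522 = 12.5P, so P* = 41.76.
Q* = 423 − 9(41.76) = 47.16.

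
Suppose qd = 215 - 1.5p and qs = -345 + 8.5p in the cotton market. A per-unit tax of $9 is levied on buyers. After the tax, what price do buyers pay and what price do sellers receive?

Pre-tax equilibrium: p* = 56, q* = 131.
Tax on buyers shifts demand to qd = 215 − 1.5(p + 9) = 201.5 - 1.5p.
201.5 - 1.5p = -345 + 8.5p gives seller price ps = 54.65; buyers pay pb = 54.65 + 9 = 63.65.
New quantity: q = 215 − 1.5(63.65) = 119.525.

Buyers pay $63.65, sellers receive $54.65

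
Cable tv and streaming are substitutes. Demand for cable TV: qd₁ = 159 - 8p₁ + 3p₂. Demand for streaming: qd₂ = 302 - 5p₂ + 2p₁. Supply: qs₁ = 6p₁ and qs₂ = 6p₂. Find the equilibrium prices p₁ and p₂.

Market 1: 159 - 8p₁ + 3p₂ = 6p₁ → 14p₁ - 3p₂ = 159.
Market 2: 11p₂ - 2p₁ = 302.
Eliminating p₂: 11×(1) + 3×(2) gives 148p₁ = 2655, so p₁ = 2655/148.
Back-substitute into (2): p₂ = (302 + 2×2655/148) / 11 = 2273/74.

p₁ = 2655/148, p₂ = 2273/74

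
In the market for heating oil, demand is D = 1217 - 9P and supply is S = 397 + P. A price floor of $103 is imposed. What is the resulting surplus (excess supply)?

Surplus = 210

Equilibrium price would be P* = 82, so the floor at 103 binds.
At P = 103: D = 290, S = 500.
Surplus = 500 − 290 = 210.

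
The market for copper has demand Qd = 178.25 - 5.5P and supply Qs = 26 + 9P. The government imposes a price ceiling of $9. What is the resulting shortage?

Equilibrium price would be P* = 10.5, so the ceiling at 9 binds.
At P = 9: Qd = 178.25 − 5.5(9) = 128.75, Qs = 26 + 9(9) = 107.
Shortage = 128.75 − 107 = 21.75.

Shortage = 21.75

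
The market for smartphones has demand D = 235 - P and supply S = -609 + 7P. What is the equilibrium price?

P* = 105.5

Set D = S: 235 - P = -609 + 7P.
844 = 8P, so P* = 105.5.
Q* = 235 − 1(105.5) = 129.5.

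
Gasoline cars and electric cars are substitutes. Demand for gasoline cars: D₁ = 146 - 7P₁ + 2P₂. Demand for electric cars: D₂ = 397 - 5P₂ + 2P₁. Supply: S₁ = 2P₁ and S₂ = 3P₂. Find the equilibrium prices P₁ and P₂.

P₁ = 981/34, P₂ = 3865/68

Market 1: 146 - 7P₁ + 2P₂ = 2P₁ → 9P₁ - 2P₂ = 146.
Market 2: 8P₂ - 2P₁ = 397.
Eliminating P₂: 8×(1) + 2×(2) gives 68P₁ = 1962, so P₁ = 981/34.
Back-substitute into (2): P₂ = (397 + 2×981/34) / 8 = 3865/68.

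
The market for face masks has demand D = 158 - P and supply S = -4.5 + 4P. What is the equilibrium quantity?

Q* = 125.5

Set D = S: 158 - P = -4.5 + 4P.
162.5 = 5P, so P* = 32.5.
Q* = 158 − 1(32.5) = 125.5.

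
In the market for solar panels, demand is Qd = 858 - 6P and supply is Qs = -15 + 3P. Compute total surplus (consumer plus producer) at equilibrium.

Equilibrium: 858 - 6P = -15 + 3P gives P* = 97, Q* = 276.
Demand choke price: P = 143; supply starts at P = 5.
CS = ½(143 − 97)(276) = 6348; PS = ½(97 − 5)(276) = 12696.

Total surplus = 19044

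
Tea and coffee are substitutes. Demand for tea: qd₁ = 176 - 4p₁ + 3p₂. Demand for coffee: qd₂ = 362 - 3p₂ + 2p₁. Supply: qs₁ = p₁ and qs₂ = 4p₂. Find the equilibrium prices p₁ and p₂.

p₁ = 2318/29, p₂ = 2162/29

Market 1: 176 - 4p₁ + 3p₂ = p₁ → 5p₁ - 3p₂ = 176.
Market 2: 7p₂ - 2p₁ = 362.
Eliminating p₂: 7×(1) + 3×(2) gives 29p₁ = 2318, so p₁ = 2318/29.
Back-substitute into (2): p₂ = (362 + 2×2318/29) / 7 = 2162/29.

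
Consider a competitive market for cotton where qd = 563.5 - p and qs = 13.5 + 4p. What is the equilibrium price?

Set qd = qs: 563.5 - p = 13.5 + 4p.
550 = 5p, so p* = 110.
q* = 563.5 − 1(110) = 453.5.

p* = 110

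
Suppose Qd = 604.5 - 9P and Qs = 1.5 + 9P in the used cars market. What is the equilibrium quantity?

Q* = 303

Set Qd = Qs: 604.5 - 9P = 1.5 + 9P.
603 = 18P, so P* = 33.5.
Q* = 604.5 − 9(33.5) = 303.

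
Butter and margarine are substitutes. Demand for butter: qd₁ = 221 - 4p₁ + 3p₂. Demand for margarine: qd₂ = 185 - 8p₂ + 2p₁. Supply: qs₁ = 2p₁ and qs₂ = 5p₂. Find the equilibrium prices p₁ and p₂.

p₁ = 857/18, p₂ = 194/9

Market 1: 221 - 4p₁ + 3p₂ = 2p₁ → 6p₁ - 3p₂ = 221.
Market 2: 13p₂ - 2p₁ = 185.
Eliminating p₂: 13×(1) + 3×(2) gives 72p₁ = 3428, so p₁ = 857/18.
Back-substitute into (2): p₂ = (185 + 2×857/18) / 13 = 194/9.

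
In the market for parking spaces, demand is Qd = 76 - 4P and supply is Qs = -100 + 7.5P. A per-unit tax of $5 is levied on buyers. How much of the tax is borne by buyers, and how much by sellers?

Buyers bear 75/23, sellers bear 40/23

Pre-tax equilibrium: P* = 352/23, Q* = 340/23.
Tax on buyers shifts demand to Qd = 76 − 4(P + 5) = 56 - 4P.
56 - 4P = -100 + 7.5P gives seller price Ps = 312/23; buyers pay Pb = 312/23 + 5 = 427/23.
New quantity: Q = 76 − 4(427/23) = 40/23.
Buyer burden = 427/23 − 352/23 = 75/23; seller burden = 352/23 − 312/23 = 40/23.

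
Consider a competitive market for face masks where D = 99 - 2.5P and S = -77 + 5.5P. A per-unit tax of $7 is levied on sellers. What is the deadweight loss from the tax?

Pre-tax equilibrium: P* = 22, Q* = 44.
Tax on sellers shifts supply to S = -77 + 5.5(P − 7) = -115.5 + 5.5P.
99 - 2.5P = -115.5 + 5.5P gives buyer price Pb = 26.8125; sellers receive Ps = 26.8125 − 7 = 19.8125.
New quantity: Q = 99 − 2.5(26.8125) = 31.96875.
DWL = ½ × 7 × (44 − 31.96875) = 42.109375.

Deadweight loss = 42.109375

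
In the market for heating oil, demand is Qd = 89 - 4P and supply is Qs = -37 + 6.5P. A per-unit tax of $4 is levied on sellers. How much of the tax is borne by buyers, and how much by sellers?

Buyers bear 52/21, sellers bear 32/21

Pre-tax equilibrium: P* = 12, Q* = 41.
Tax on sellers shifts supply to Qs = -37 + 6.5(P − 4) = -63 + 6.5P.
89 - 4P = -63 + 6.5P gives buyer price Pb = 304/21; sellers receive Ps = 304/21 − 4 = 220/21.
New quantity: Q = 89 − 4(304/21) = 653/21.
Buyer burden = 304/21 − 12 = 52/21; seller burden = 12 − 220/21 = 32/21.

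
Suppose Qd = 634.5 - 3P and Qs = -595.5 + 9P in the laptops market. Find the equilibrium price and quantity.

P* = 102.5, Q* = 327

Set Qd = Qs: 634.5 - 3P = -595.5 + 9P.
1230 = 12P, so P* = 102.5.
Q* = 634.5 − 3(102.5) = 327.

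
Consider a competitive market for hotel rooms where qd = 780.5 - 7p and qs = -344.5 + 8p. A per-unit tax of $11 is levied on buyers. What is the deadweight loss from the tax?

Pre-tax equilibrium: p* = 75, q* = 255.5.
Tax on buyers shifts demand to qd = 780.5 − 7(p + 11) = 703.5 - 7p.
703.5 - 7p = -344.5 + 8p gives seller price ps = 1048/15; buyers pay pb = 1048/15 + 11 = 1213/15.
New quantity: q = 780.5 − 7(1213/15) = 6433/30.
DWL = ½ × 11 × (255.5 − 6433/30) = 3388/15.

Deadweight loss = 3388/15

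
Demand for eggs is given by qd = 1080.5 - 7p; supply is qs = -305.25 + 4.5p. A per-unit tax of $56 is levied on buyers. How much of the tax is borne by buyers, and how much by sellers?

Pre-tax equilibrium: p* = 120.5, q* = 237.
Tax on buyers shifts demand to qd = 1080.5 − 7(p + 56) = 688.5 - 7p.
688.5 - 7p = -305.25 + 4.5p gives seller price ps = 3975/46; buyers pay pb = 3975/46 + 56 = 6551/46.
New quantity: q = 1080.5 − 7(6551/46) = 1923/23.
Buyer burden = 6551/46 − 120.5 = 504/23; seller burden = 120.5 − 3975/46 = 784/23.

Buyers bear 504/23, sellers bear 784/23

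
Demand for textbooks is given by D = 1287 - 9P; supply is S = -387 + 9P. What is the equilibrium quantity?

Set D = S: 1287 - 9P = -387 + 9P.
1674 = 18P, so P* = 93.
Q* = 1287 − 9(93) = 450.

Q* = 450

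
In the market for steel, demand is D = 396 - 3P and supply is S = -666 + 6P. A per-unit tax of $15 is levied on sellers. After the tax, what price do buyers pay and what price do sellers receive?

Pre-tax equilibrium: P* = 118, Q* = 42.
Tax on sellers shifts supply to S = -666 + 6(P − 15) = -756 + 6P.
396 - 3P = -756 + 6P gives buyer price Pb = 128; sellers receive Ps = 128 − 15 = 113.
New quantity: Q = 396 − 3(128) = 12.

Buyers pay $128, sellers receive $113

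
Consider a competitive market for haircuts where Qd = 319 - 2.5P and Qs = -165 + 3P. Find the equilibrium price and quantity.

P* = 88, Q* = 99

Set Qd = Qs: 319 - 2.5P = -165 + 3P.
484 = 5.5P, so P* = 88.
Q* = 319 − 2.5(88) = 99.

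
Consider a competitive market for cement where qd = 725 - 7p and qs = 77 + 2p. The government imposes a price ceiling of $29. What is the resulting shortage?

Shortage = 387

Equilibrium price would be p* = 72, so the ceiling at 29 binds.
At p = 29: qd = 725 − 7(29) = 522, qs = 77 + 2(29) = 135.
Shortage = 522 − 135 = 387.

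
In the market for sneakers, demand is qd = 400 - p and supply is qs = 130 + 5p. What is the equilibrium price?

Set qd = qs: 400 - p = 130 + 5p.
270 = 6p, so p* = 45.
q* = 400 − 1(45) = 355.

p* = 45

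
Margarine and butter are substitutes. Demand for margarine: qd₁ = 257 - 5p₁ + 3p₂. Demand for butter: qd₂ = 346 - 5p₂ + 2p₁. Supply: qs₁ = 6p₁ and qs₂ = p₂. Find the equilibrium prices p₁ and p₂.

p₁ = 43, p₂ = 72

Market 1: 257 - 5p₁ + 3p₂ = 6p₁ → 11p₁ - 3p₂ = 257.
Market 2: 6p₂ - 2p₁ = 346.
Eliminating p₂: 6×(1) + 3×(2) gives 60p₁ = 2580, so p₁ = 43.
Back-substitute into (2): p₂ = (346 + 2×43) / 6 = 72.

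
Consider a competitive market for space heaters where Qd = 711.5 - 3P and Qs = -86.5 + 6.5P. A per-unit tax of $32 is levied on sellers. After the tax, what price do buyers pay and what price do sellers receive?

Pre-tax equilibrium: P* = 84, Q* = 459.5.
Tax on sellers shifts supply to Qs = -86.5 + 6.5(P − 32) = -294.5 + 6.5P.
711.5 - 3P = -294.5 + 6.5P gives buyer price Pb = 2012/19; sellers receive Ps = 2012/19 − 32 = 1404/19.
New quantity: Q = 711.5 − 3(2012/19) = 14965/38.

Buyers pay 2012/19, sellers receive 1404/19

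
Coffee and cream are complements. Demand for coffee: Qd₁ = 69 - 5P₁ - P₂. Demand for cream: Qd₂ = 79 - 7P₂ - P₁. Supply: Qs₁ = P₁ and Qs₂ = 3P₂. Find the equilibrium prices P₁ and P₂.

Market 1: 69 - 5P₁ - P₂ = P₁ → 6P₁ + P₂ = 69.
Market 2: 10P₂ + P₁ = 79.
Eliminating P₂: 10×(1) − 1×(2) gives 59P₁ = 611, so P₁ = 611/59.
Back-substitute into (2): P₂ = (79 − 1×611/59) / 10 = 405/59.

P₁ = 611/59, P₂ = 405/59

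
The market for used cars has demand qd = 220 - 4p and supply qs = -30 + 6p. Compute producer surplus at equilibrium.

Equilibrium: 220 - 4p = -30 + 6p gives p* = 25, q* = 120.
Supply starts at p = 5 (where qs = 0).
PS = ½(25 − 5)(120) = 1200.

Producer surplus = 1200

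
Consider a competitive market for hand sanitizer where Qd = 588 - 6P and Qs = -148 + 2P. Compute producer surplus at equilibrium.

Equilibrium: 588 - 6P = -148 + 2P gives P* = 92, Q* = 36.
Supply starts at P = 74 (where Qs = 0).
PS = ½(92 − 74)(36) = 324.

Producer surplus = 324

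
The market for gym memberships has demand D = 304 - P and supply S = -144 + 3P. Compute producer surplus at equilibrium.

Equilibrium: 304 - P = -144 + 3P gives P* = 112, Q* = 192.
Supply starts at P = 48 (where S = 0).
PS = ½(112 − 48)(192) = 6144.

Producer surplus = 6144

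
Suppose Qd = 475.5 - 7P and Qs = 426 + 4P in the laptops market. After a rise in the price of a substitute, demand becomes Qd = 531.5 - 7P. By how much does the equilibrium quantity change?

ΔQ = 224/11

Original equilibrium: P* = 4.5, Q* = 444.
New equilibrium: 531.5 - 7P = 426 + 4P, so 105.5 = 11P and P' = 211/22; Q' = 531.5 − 7(211/22) = 5108/11.
Change in quantity: 5108/11 − 444 = 224/11.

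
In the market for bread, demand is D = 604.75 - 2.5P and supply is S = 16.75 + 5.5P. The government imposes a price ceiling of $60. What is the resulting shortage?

Equilibrium price would be P* = 73.5, so the ceiling at 60 binds.
At P = 60: D = 604.75 − 2.5(60) = 454.75, S = 16.75 + 5.5(60) = 346.75.
Shortage = 454.75 − 346.75 = 108.

Shortage = 108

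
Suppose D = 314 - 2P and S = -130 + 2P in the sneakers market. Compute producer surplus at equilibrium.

Producer surplus = 2116

Equilibrium: 314 - 2P = -130 + 2P gives P* = 111, Q* = 92.
Supply starts at P = 65 (where S = 0).
PS = ½(111 − 65)(92) = 2116.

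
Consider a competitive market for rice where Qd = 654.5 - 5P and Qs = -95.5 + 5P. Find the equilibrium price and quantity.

P* = 75, Q* = 279.5

Set Qd = Qs: 654.5 - 5P = -95.5 + 5P.
750 = 10P, so P* = 75.
Q* = 654.5 − 5(75) = 279.5.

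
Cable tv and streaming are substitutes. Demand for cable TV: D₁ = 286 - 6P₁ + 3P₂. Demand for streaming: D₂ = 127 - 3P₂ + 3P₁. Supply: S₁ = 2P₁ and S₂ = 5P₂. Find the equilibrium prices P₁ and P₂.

P₁ = 2669/55, P₂ = 1874/55

Market 1: 286 - 6P₁ + 3P₂ = 2P₁ → 8P₁ - 3P₂ = 286.
Market 2: 8P₂ - 3P₁ = 127.
Eliminating P₂: 8×(1) + 3×(2) gives 55P₁ = 2669, so P₁ = 2669/55.
Back-substitute into (2): P₂ = (127 + 3×2669/55) / 8 = 1874/55.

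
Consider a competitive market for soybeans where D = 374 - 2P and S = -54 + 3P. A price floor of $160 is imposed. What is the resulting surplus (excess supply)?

Equilibrium price would be P* = 85.6, so the floor at 160 binds.
At P = 160: D = 54, S = 426.
Surplus = 426 − 54 = 372.

Surplus = 372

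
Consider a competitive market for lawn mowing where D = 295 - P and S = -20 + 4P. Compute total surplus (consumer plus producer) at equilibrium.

Total surplus = 33640

Equilibrium: 295 - P = -20 + 4P gives P* = 63, Q* = 232.
Demand choke price: P = 295; supply starts at P = 5.
CS = ½(295 − 63)(232) = 26912; PS = ½(63 − 5)(232) = 6728.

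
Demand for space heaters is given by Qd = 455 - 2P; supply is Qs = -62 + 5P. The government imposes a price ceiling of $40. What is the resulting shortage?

Shortage = 237

Equilibrium price would be P* = 517/7, so the ceiling at 40 binds.
At P = 40: Qd = 455 − 2(40) = 375, Qs = -62 + 5(40) = 138.
Shortage = 375 − 138 = 237.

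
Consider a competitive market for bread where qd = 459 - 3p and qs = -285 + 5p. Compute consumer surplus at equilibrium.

Equilibrium: 459 - 3p = -285 + 5p gives p* = 93, q* = 180.
Demand choke price (qd = 0): p = 153.
CS = ½(153 − 93)(180) = 5400.

Consumer surplus = 5400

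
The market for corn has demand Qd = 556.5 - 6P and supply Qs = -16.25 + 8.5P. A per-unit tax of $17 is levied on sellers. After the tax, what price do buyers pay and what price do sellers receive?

Pre-tax equilibrium: P* = 39.5, Q* = 319.5.
Tax on sellers shifts supply to Qs = -16.25 + 8.5(P − 17) = -160.75 + 8.5P.
556.5 - 6P = -160.75 + 8.5P gives buyer price Pb = 2869/58; sellers receive Ps = 2869/58 − 17 = 1883/58.
New quantity: Q = 556.5 − 6(2869/58) = 15063/58.

Buyers pay 2869/58, sellers receive 1883/58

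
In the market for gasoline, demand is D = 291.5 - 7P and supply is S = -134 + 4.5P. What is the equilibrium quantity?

Q* = 32.5

Set D = S: 291.5 - 7P = -134 + 4.5P.
425.5 = 11.5P, so P* = 37.
Q* = 291.5 − 7(37) = 32.5.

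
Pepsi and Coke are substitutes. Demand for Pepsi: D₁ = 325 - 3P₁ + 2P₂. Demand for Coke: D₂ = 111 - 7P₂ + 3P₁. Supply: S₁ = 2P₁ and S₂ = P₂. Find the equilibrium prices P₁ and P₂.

P₁ = 83, P₂ = 45

Market 1: 325 - 3P₁ + 2P₂ = 2P₁ → 5P₁ - 2P₂ = 325.
Market 2: 8P₂ - 3P₁ = 111.
Eliminating P₂: 8×(1) + 2×(2) gives 34P₁ = 2822, so P₁ = 83.
Back-substitute into (2): P₂ = (111 + 3×83) / 8 = 45.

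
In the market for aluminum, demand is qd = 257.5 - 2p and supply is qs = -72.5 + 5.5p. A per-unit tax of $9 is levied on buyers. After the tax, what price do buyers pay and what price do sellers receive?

Pre-tax equilibrium: p* = 44, q* = 169.5.
Tax on buyers shifts demand to qd = 257.5 − 2(p + 9) = 239.5 - 2p.
239.5 - 2p = -72.5 + 5.5p gives seller price ps = 41.6; buyers pay pb = 41.6 + 9 = 50.6.
New quantity: q = 257.5 − 2(50.6) = 156.3.

Buyers pay $50.6, sellers receive $41.6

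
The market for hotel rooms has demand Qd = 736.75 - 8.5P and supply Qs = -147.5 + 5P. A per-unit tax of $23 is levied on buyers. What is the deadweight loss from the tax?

Pre-tax equilibrium: P* = 65.5, Q* = 180.
Tax on buyers shifts demand to Qd = 736.75 − 8.5(P + 23) = 541.25 - 8.5P.
541.25 - 8.5P = -147.5 + 5P gives seller price Ps = 2755/54; buyers pay Pb = 2755/54 + 23 = 3997/54.
New quantity: Q = 736.75 − 8.5(3997/54) = 2905/27.
DWL = ½ × 23 × (180 − 2905/27) = 44965/54.

Deadweight loss = 44965/54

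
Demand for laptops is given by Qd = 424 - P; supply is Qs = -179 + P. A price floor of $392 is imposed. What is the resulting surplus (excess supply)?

Surplus = 181

Equilibrium price would be P* = 301.5, so the floor at 392 binds.
At P = 392: Qd = 32, Qs = 213.
Surplus = 213 − 32 = 181.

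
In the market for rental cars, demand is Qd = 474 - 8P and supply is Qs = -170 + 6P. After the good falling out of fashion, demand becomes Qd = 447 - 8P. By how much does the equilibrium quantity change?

Original equilibrium: P* = 46, Q* = 106.
New equilibrium: 447 - 8P = -170 + 6P, so 617 = 14P and P' = 617/14; Q' = 447 − 8(617/14) = 661/7.
Change in quantity: 661/7 − 106 = -81/7.

ΔQ = -81/7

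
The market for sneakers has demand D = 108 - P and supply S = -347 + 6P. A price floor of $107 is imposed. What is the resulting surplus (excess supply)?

Equilibrium price would be P* = 65, so the floor at 107 binds.
At P = 107: D = 1, S = 295.
Surplus = 295 − 1 = 294.

Surplus = 294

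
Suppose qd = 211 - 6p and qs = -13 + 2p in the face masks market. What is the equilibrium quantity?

Set qd = qs: 211 - 6p = -13 + 2p.
224 = 8p, so p* = 28.
q* = 211 − 6(28) = 43.

q* = 43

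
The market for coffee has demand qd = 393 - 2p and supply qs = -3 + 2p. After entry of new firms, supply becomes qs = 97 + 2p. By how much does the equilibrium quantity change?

Δq = 50

Original equilibrium: p* = 99, q* = 195.
New equilibrium: 393 - 2p = 97 + 2p, so 296 = 4p and p' = 74; q' = 393 − 2(74) = 245.
Change in quantity: 245 − 195 = 50.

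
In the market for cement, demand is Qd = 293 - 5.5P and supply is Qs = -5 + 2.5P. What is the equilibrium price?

Set Qd = Qs: 293 - 5.5P = -5 + 2.5P.
298 = 8P, so P* = 37.25.
Q* = 293 − 5.5(37.25) = 88.125.

P* = 37.25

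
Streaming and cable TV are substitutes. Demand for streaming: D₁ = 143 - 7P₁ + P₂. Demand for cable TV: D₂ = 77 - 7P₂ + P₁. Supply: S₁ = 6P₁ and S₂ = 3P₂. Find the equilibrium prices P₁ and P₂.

P₁ = 1507/129, P₂ = 1144/129

Market 1: 143 - 7P₁ + P₂ = 6P₁ → 13P₁ - P₂ = 143.
Market 2: 10P₂ - P₁ = 77.
Eliminating P₂: 10×(1) + 1×(2) gives 129P₁ = 1507, so P₁ = 1507/129.
Back-substitute into (2): P₂ = (77 + 1×1507/129) / 10 = 1144/129.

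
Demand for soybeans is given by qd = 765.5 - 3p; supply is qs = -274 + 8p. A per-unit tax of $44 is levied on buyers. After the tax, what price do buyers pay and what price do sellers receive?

Pre-tax equilibrium: p* = 94.5, q* = 482.
Tax on buyers shifts demand to qd = 765.5 − 3(p + 44) = 633.5 - 3p.
633.5 - 3p = -274 + 8p gives seller price ps = 82.5; buyers pay pb = 82.5 + 44 = 126.5.
New quantity: q = 765.5 − 3(126.5) = 386.

Buyers pay $126.5, sellers receive $82.5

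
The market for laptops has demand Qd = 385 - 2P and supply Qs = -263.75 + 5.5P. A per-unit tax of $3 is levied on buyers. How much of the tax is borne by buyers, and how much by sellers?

Buyers bear $2.2, sellers bear $0.8

Pre-tax equilibrium: P* = 86.5, Q* = 212.
Tax on buyers shifts demand to Qd = 385 − 2(P + 3) = 379 - 2P.
379 - 2P = -263.75 + 5.5P gives seller price Ps = 85.7; buyers pay Pb = 85.7 + 3 = 88.7.
New quantity: Q = 385 − 2(88.7) = 207.6.
Buyer burden = 88.7 − 86.5 = 2.2; seller burden = 86.5 − 85.7 = 0.8.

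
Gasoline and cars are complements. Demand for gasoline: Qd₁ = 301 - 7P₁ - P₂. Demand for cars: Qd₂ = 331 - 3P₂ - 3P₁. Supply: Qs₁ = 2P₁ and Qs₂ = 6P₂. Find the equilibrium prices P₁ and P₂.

Market 1: 301 - 7P₁ - P₂ = 2P₁ → 9P₁ + P₂ = 301.
Market 2: 9P₂ + 3P₁ = 331.
Eliminating P₂: 9×(1) − 1×(2) gives 78P₁ = 2378, so P₁ = 1189/39.
Back-substitute into (2): P₂ = (331 − 3×1189/39) / 9 = 346/13.

P₁ = 1189/39, P₂ = 346/13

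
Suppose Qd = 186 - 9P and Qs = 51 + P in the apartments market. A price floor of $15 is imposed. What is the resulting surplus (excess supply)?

Equilibrium price would be P* = 13.5, so the floor at 15 binds.
At P = 15: Qd = 51, Qs = 66.
Surplus = 66 − 51 = 15.

Surplus = 15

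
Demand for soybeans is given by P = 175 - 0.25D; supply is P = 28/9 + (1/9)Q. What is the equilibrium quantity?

Set the two price expressions equal: 175 - 0.25Q = 28/9 + (1/9)Q.
1547/9 = (13/36)Q, so Q* = 476.
P* = 175 − (0.25)(476) = 56.

Q* = 476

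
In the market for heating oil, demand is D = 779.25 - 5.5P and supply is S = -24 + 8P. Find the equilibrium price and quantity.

P* = 59.5, Q* = 452

Set D = S: 779.25 - 5.5P = -24 + 8P.
803.25 = 13.5P, so P* = 59.5.
Q* = 779.25 − 5.5(59.5) = 452.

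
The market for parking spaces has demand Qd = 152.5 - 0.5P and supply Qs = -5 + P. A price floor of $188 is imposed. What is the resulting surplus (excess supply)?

Surplus = 124.5

Equilibrium price would be P* = 105, so the floor at 188 binds.
At P = 188: Qd = 58.5, Qs = 183.
Surplus = 183 − 58.5 = 124.5.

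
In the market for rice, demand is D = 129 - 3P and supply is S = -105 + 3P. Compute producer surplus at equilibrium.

Producer surplus = 24

Equilibrium: 129 - 3P = -105 + 3P gives P* = 39, Q* = 12.
Supply starts at P = 35 (where S = 0).
PS = ½(39 − 35)(12) = 24.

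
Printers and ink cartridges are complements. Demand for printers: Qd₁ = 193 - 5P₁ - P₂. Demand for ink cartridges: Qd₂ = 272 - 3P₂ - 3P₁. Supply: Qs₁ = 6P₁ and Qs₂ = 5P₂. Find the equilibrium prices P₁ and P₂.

P₁ = 1272/85, P₂ = 2413/85

Market 1: 193 - 5P₁ - P₂ = 6P₁ → 11P₁ + P₂ = 193.
Market 2: 8P₂ + 3P₁ = 272.
Eliminating P₂: 8×(1) − 1×(2) gives 85P₁ = 1272, so P₁ = 1272/85.
Back-substitute into (2): P₂ = (272 − 3×1272/85) / 8 = 2413/85.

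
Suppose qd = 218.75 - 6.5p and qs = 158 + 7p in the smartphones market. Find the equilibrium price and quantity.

p* = 4.5, q* = 189.5

Set qd = qs: 218.75 - 6.5p = 158 + 7p.
60.75 = 13.5p, so p* = 4.5.
q* = 218.75 − 6.5(4.5) = 189.5.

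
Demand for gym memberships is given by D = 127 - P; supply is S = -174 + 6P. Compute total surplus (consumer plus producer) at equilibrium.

Equilibrium: 127 - P = -174 + 6P gives P* = 43, Q* = 84.
Demand choke price: P = 127; supply starts at P = 29.
CS = ½(127 − 43)(84) = 3528; PS = ½(43 − 29)(84) = 588.

Total surplus = 4116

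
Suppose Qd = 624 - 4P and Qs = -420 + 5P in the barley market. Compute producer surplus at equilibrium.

Equilibrium: 624 - 4P = -420 + 5P gives P* = 116, Q* = 160.
Supply starts at P = 84 (where Qs = 0).
PS = ½(116 − 84)(160) = 2560.

Producer surplus = 2560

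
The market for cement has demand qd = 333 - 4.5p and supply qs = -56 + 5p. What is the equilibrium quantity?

q* = 2826/19

Set qd = qs: 333 - 4.5p = -56 + 5p.
389 = 9.5p, so p* = 778/19.
q* = 333 − 4.5(778/19) = 2826/19.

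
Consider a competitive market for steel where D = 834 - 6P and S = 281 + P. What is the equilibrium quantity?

Q* = 360

Set D = S: 834 - 6P = 281 + P.
553 = 7P, so P* = 79.
Q* = 834 − 6(79) = 360.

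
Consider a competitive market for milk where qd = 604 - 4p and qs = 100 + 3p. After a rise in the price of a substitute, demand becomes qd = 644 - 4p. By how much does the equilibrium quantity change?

Original equilibrium: p* = 72, q* = 316.
New equilibrium: 644 - 4p = 100 + 3p, so 544 = 7p and p' = 544/7; q' = 644 − 4(544/7) = 2332/7.
Change in quantity: 2332/7 − 316 = 120/7.

Δq = 120/7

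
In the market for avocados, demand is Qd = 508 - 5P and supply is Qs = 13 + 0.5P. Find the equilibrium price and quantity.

Set Qd = Qs: 508 - 5P = 13 + 0.5P.
495 = 5.5P, so P* = 90.
Q* = 508 − 5(90) = 58.

P* = 90, Q* = 58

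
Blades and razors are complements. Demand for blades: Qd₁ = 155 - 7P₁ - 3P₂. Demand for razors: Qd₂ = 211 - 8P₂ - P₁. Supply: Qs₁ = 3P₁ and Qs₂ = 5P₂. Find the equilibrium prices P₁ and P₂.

Market 1: 155 - 7P₁ - 3P₂ = 3P₁ → 10P₁ + 3P₂ = 155.
Market 2: 13P₂ + P₁ = 211.
Eliminating P₂: 13×(1) − 3×(2) gives 127P₁ = 1382, so P₁ = 1382/127.
Back-substitute into (2): P₂ = (211 − 1×1382/127) / 13 = 1955/127.

P₁ = 1382/127, P₂ = 1955/127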